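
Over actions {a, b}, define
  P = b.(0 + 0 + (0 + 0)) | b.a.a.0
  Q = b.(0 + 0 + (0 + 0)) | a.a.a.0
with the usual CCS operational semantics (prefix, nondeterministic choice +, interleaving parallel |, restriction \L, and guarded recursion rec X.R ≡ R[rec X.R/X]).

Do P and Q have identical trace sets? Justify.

NO — witness ⟨bb⟩

P's transition system — 8 states:
  p0 = b.(0 + 0 + (0 + 0)) | b.a.a.0 | —b→ p1, —b→ p2
  p1 = (0 + 0 + (0 + 0)) | b.a.a.0 | —b→ p3
  p2 = b.(0 + 0 + (0 + 0)) | a.a.0 | —a→ p4, —b→ p3
  p3 = (0 + 0 + (0 + 0)) | a.a.0 | —a→ p5
  p4 = b.(0 + 0 + (0 + 0)) | a.0 | —a→ p6, —b→ p5
  p5 = (0 + 0 + (0 + 0)) | a.0 | —a→ p7
  p6 = b.(0 + 0 + (0 + 0)) | 0 | —b→ p7
  p7 = (0 + 0 + (0 + 0)) | 0 | ∅
Q's transition system — 8 states:
  q0 = b.(0 + 0 + (0 + 0)) | a.a.a.0 | —a→ q1, —b→ q2
  q1 = b.(0 + 0 + (0 + 0)) | a.a.0 | —a→ q3, —b→ q4
  q2 = (0 + 0 + (0 + 0)) | a.a.a.0 | —a→ q4
  q3 = b.(0 + 0 + (0 + 0)) | a.0 | —a→ q5, —b→ q6
  q4 = (0 + 0 + (0 + 0)) | a.a.0 | —a→ q6
  q5 = b.(0 + 0 + (0 + 0)) | 0 | —b→ q7
  q6 = (0 + 0 + (0 + 0)) | a.0 | —a→ q7
  q7 = (0 + 0 + (0 + 0)) | 0 | ∅
Run σ = ⟨bb⟩ on P: start {p0}
  [1] b ⇒ {p1, p2}
  [2] b ⇒ {p3}
  — P admits the full trace.
Run σ = ⟨bb⟩ on Q: start {q0}
  [1] b ⇒ {q2}
  [2] b ⇒ ∅  — Q cannot continue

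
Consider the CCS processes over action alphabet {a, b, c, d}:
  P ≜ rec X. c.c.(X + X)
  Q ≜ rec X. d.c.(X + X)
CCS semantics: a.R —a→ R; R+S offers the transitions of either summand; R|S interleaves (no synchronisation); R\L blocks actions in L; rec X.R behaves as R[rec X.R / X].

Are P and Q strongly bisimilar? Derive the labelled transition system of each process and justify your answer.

NO

Reachable graph of P (3 states):
  m0 = rec X. c.c.(X + X) ⊢ --c--▸ m1
  m1 = c.((rec X. c.c.(X + X)) + (rec X. c.c.(X + X))) ⊢ --c--▸ m2
  m2 = (rec X. c.c.(X + X)) + (rec X. c.c.(X + X)) ⊢ --c--▸ m1
Reachable graph of Q (3 states):
  n0 = rec X. d.c.(X + X) ⊢ --d--▸ n1
  n1 = c.((rec X. d.c.(X + X)) + (rec X. d.c.(X + X))) ⊢ --c--▸ n2
  n2 = (rec X. d.c.(X + X)) + (rec X. d.c.(X + X)) ⊢ --d--▸ n1
Partition-refinement fixed point:
  B0 = {m0, m1, m2}
  B1 = {n0, n2}
  B2 = {n1}
m0 ∈ B0, n0 ∈ B1 → different blocks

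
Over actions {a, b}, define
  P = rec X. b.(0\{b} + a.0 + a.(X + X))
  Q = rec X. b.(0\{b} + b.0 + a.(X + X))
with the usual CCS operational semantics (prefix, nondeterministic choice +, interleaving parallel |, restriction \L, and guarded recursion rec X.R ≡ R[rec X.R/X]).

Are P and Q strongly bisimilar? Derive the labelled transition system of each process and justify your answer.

LTS(P): 4 reachable states
  u0 = rec X. b.(0\{b} + a.0 + a.(X + X)) → --b--▸ u1
  u1 = 0\{b} + a.0 + a.((rec X. b.(0\{b} + a.0 + a.(X + X))) + (rec X. b.(0\{b} + a.0 + a.(X + X)))) → --a--▸ u2, --a--▸ u3
  u2 = (rec X. b.(0\{b} + a.0 + a.(X + X))) + (rec X. b.(0\{b} + a.0 + a.(X + X))) → --b--▸ u1
  u3 = 0 → stopped
LTS(Q): 4 reachable states
  v0 = rec X. b.(0\{b} + b.0 + a.(X + X)) → --b--▸ v1
  v1 = 0\{b} + b.0 + a.((rec X. b.(0\{b} + b.0 + a.(X + X))) + (rec X. b.(0\{b} + b.0 + a.(X + X)))) → --a--▸ v2, --b--▸ v3
  v2 = (rec X. b.(0\{b} + b.0 + a.(X + X))) + (rec X. b.(0\{b} + b.0 + a.(X + X))) → --b--▸ v1
  v3 = 0 → stopped
Coarsest stable partition (strong bisimilarity classes):
  B0 = {u0, u2}
  B1 = {u1}
  B2 = {u3, v3}
  B3 = {v0, v2}
  B4 = {v1}
u0 ∈ B0, v0 ∈ B3 → different blocks

NO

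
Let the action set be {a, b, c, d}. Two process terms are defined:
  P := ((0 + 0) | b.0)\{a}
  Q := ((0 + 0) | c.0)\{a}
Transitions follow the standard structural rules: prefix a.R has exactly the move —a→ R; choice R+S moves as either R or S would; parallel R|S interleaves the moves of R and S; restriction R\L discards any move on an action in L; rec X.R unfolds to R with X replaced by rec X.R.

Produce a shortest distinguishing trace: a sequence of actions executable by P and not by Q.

b

Reachable graph of P (2 states):
  s0 = ((0 + 0) | b.0)\{a} :: -b-> s1
  s1 = ((0 + 0) | 0)\{a} :: ∅
Reachable graph of Q (2 states):
  t0 = ((0 + 0) | c.0)\{a} :: -c-> t1
  t1 = ((0 + 0) | 0)\{a} :: ∅
Trace ⟨b⟩ through P, begin at {s0}:
  after b @ step 1: {s1}
  — P admits the full trace.
Trace ⟨b⟩ through Q, begin at {t0}:
  after b @ step 1: no successor for Q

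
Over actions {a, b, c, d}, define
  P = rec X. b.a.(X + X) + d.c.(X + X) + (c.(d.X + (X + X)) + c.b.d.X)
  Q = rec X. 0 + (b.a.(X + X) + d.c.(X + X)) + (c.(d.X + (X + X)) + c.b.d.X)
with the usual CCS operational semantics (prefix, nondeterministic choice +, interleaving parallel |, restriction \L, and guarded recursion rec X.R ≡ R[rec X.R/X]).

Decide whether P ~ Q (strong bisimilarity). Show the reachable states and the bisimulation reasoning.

Reachable graph of P (7 states):
  p0 = rec X. b.a.(X + X) + d.c.(X + X) + (c.(d.X + (X + X)) + c.b.d.X) | =b=> p1, =c=> p2, =c=> p3, =d=> p4
  p1 = a.((rec X. b.a.(X + X) + d.c.(X + X) + (c.(d.X + (X + X)) + c.b.d.X)) + (rec X. b.a.(X + X) + d.c.(X + X) + (c.(d.X + (X + X)) + c.b.d.X))) | =a=> p5
  p2 = b.d.(rec X. b.a.(X + X) + d.c.(X + X) + (c.(d.X + (X + X)) + c.b.d.X)) | =b=> p6
  p3 = d.(rec X. b.a.(X + X) + d.c.(X + X) + (c.(d.X + (X + X)) + c.b.d.X)) + ((rec X. b.a.(X + X) + d.c.(X + X) + (c.(d.X + (X + X)) + c.b.d.X)) + (rec X. b.a.(X + X) + d.c.(X + X) + (c.(d.X + (X + X)) + c.b.d.X))) | =b=> p1, =c=> p2, =c=> p3, =d=> p0, =d=> p4
  p4 = c.((rec X. b.a.(X + X) + d.c.(X + X) + (c.(d.X + (X + X)) + c.b.d.X)) + (rec X. b.a.(X + X) + d.c.(X + X) + (c.(d.X + (X + X)) + c.b.d.X))) | =c=> p5
  p5 = (rec X. b.a.(X + X) + d.c.(X + X) + (c.(d.X + (X + X)) + c.b.d.X)) + (rec X. b.a.(X + X) + d.c.(X + X) + (c.(d.X + (X + X)) + c.b.d.X)) | =b=> p1, =c=> p2, =c=> p3, =d=> p4
  p6 = d.(rec X. b.a.(X + X) + d.c.(X + X) + (c.(d.X + (X + X)) + c.b.d.X)) | =d=> p0
Reachable graph of Q (7 states):
  q0 = rec X. 0 + (b.a.(X + X) + d.c.(X + X)) + (c.(d.X + (X + X)) + c.b.d.X) | =b=> q1, =c=> q2, =c=> q3, =d=> q4
  q1 = a.((rec X. 0 + (b.a.(X + X) + d.c.(X + X)) + (c.(d.X + (X + X)) + c.b.d.X)) + (rec X. 0 + (b.a.(X + X) + d.c.(X + X)) + (c.(d.X + (X + X)) + c.b.d.X))) | =a=> q5
  q2 = b.d.(rec X. 0 + (b.a.(X + X) + d.c.(X + X)) + (c.(d.X + (X + X)) + c.b.d.X)) | =b=> q6
  q3 = d.(rec X. 0 + (b.a.(X + X) + d.c.(X + X)) + (c.(d.X + (X + X)) + c.b.d.X)) + ((rec X. 0 + (b.a.(X + X) + d.c.(X + X)) + (c.(d.X + (X + X)) + c.b.d.X)) + (rec X. 0 + (b.a.(X + X) + d.c.(X + X)) + (c.(d.X + (X + X)) + c.b.d.X))) | =b=> q1, =c=> q2, =c=> q3, =d=> q0, =d=> q4
  q4 = c.((rec X. 0 + (b.a.(X + X) + d.c.(X + X)) + (c.(d.X + (X + X)) + c.b.d.X)) + (rec X. 0 + (b.a.(X + X) + d.c.(X + X)) + (c.(d.X + (X + X)) + c.b.d.X))) | =c=> q5
  q5 = (rec X. 0 + (b.a.(X + X) + d.c.(X + X)) + (c.(d.X + (X + X)) + c.b.d.X)) + (rec X. 0 + (b.a.(X + X) + d.c.(X + X)) + (c.(d.X + (X + X)) + c.b.d.X)) | =b=> q1, =c=> q2, =c=> q3, =d=> q4
  q6 = d.(rec X. 0 + (b.a.(X + X) + d.c.(X + X)) + (c.(d.X + (X + X)) + c.b.d.X)) | =d=> q0
Coarsest stable partition (strong bisimilarity classes):
  B0 = {p0, p5, q0, q5}
  B1 = {p4, q4}
  B2 = {p1, q1}
  B3 = {p2, q2}
  B4 = {p6, q6}
  B5 = {p3, q3}
p0 ∈ B0, q0 ∈ B0 → same block

P ~ Q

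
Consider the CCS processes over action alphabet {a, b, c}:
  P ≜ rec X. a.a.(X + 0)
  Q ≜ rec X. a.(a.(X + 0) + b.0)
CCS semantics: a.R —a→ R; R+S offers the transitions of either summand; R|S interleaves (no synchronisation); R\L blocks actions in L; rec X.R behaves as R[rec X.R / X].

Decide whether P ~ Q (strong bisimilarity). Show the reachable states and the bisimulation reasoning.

NO

Reachable graph of P (3 states):
  p0 = rec X. a.a.(X + 0) ⊢ --a--▸ p1
  p1 = a.((rec X. a.a.(X + 0)) + 0) ⊢ --a--▸ p2
  p2 = (rec X. a.a.(X + 0)) + 0 ⊢ --a--▸ p1
Reachable graph of Q (4 states):
  q0 = rec X. a.(a.(X + 0) + b.0) ⊢ --a--▸ q1
  q1 = a.((rec X. a.(a.(X + 0) + b.0)) + 0) + b.0 ⊢ --a--▸ q2, --b--▸ q3
  q2 = (rec X. a.(a.(X + 0) + b.0)) + 0 ⊢ --a--▸ q1
  q3 = 0 ⊢ ·
Partition-refinement fixed point:
  B0 = {p0, p1, p2}
  B1 = {q0, q2}
  B2 = {q1}
  B3 = {q3}
p0 ∈ B0, q0 ∈ B1 → different blocks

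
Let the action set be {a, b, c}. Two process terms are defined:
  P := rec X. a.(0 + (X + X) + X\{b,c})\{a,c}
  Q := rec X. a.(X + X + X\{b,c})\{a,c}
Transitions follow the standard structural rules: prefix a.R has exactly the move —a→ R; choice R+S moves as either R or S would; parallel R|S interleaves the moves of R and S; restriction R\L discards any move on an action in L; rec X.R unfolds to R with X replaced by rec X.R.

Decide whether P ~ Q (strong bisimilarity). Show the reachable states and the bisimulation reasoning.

YES

LTS(P): 2 reachable states
  s0 = rec X. a.(0 + (X + X) + X\{b,c})\{a,c} has moves -a-> s1
  s1 = (0 + ((rec X. a.(0 + (X + X) + X\{b,c})\{a,c}) + (rec X. a.(0 + (X + X) + X\{b,c})\{a,c})) + (rec X. a.(0 + (X + X) + X\{b,c})\{a,c})\{b,c})\{a,c} has moves (no moves)
LTS(Q): 2 reachable states
  t0 = rec X. a.(X + X + X\{b,c})\{a,c} has moves -a-> t1
  t1 = ((rec X. a.(X + X + X\{b,c})\{a,c}) + (rec X. a.(X + X + X\{b,c})\{a,c}) + (rec X. a.(X + X + X\{b,c})\{a,c})\{b,c})\{a,c} has moves (no moves)
Bisimilarity quotient blocks:
  B0 = {s0, t0}
  B1 = {s1, t1}
s0 ∈ B0, t0 ∈ B0 → same block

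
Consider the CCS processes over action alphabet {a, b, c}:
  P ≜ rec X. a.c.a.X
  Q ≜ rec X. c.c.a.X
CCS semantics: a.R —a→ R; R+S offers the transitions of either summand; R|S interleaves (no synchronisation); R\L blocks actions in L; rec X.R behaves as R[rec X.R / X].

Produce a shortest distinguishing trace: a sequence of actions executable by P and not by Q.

a

LTS(P): 3 reachable states
  p0 = rec X. a.c.a.X | —a→ p1
  p1 = c.a.(rec X. a.c.a.X) | —c→ p2
  p2 = a.(rec X. a.c.a.X) | —a→ p0
LTS(Q): 3 reachable states
  q0 = rec X. c.c.a.X | —c→ q1
  q1 = c.a.(rec X. c.c.a.X) | —c→ q2
  q2 = a.(rec X. c.c.a.X) | —a→ q0
Run σ = ⟨a⟩ on P: start {p0}
  [1] a ⇒ {p1}
  ✓ P
Run σ = ⟨a⟩ on Q: start {q0}
  [1] a ⇒ no successor for Q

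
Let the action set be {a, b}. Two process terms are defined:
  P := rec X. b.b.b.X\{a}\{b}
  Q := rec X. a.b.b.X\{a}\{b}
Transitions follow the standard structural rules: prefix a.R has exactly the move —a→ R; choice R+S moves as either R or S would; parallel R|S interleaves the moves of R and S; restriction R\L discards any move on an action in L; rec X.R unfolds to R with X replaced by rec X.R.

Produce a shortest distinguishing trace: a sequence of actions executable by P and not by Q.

P's transition system — 4 states:
  m0 = rec X. b.b.b.X\{a}\{b} :: ··b··> m1
  m1 = b.b.(rec X. b.b.b.X\{a}\{b})\{a}\{b} :: ··b··> m2
  m2 = b.(rec X. b.b.b.X\{a}\{b})\{a}\{b} :: ··b··> m3
  m3 = (rec X. b.b.b.X\{a}\{b})\{a}\{b} :: ∅
Q's transition system — 4 states:
  n0 = rec X. a.b.b.X\{a}\{b} :: ··a··> n1
  n1 = b.b.(rec X. a.b.b.X\{a}\{b})\{a}\{b} :: ··b··> n2
  n2 = b.(rec X. a.b.b.X\{a}\{b})\{a}\{b} :: ··b··> n3
  n3 = (rec X. a.b.b.X\{a}\{b})\{a}\{b} :: ∅
Run σ = ⟨b⟩ on P: start {m0}
  step 1 (b): {m1}
  — P admits the full trace.
Run σ = ⟨b⟩ on Q: start {n0}
  step 1 (b): ∅ (Q stuck)

b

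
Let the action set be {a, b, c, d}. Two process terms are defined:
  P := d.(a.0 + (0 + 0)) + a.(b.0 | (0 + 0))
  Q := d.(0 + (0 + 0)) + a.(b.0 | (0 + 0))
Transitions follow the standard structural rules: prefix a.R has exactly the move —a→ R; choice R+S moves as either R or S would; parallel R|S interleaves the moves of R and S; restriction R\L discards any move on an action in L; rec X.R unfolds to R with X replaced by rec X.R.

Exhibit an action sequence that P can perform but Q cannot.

da

P's transition system — 5 states:
  p0 = d.(a.0 + (0 + 0)) + a.(b.0 | (0 + 0)) | ··a··> p1, ··d··> p2
  p1 = b.0 | (0 + 0) | ··b··> p3
  p2 = a.0 + (0 + 0) | ··a··> p4
  p3 = 0 | (0 + 0) | deadlocked
  p4 = 0 | deadlocked
Q's transition system — 4 states:
  q0 = d.(0 + (0 + 0)) + a.(b.0 | (0 + 0)) | ··a··> q1, ··d··> q2
  q1 = b.0 | (0 + 0) | ··b··> q3
  q2 = 0 + (0 + 0) | deadlocked
  q3 = 0 | (0 + 0) | deadlocked
Executing da from P (initial set {p0}):
  [1] d ⇒ {p2}
  [2] a ⇒ {p4}
  — P admits the full trace.
Executing da from Q (initial set {q0}):
  [1] d ⇒ {q2}
  [2] a ⇒ ∅ (Q stuck)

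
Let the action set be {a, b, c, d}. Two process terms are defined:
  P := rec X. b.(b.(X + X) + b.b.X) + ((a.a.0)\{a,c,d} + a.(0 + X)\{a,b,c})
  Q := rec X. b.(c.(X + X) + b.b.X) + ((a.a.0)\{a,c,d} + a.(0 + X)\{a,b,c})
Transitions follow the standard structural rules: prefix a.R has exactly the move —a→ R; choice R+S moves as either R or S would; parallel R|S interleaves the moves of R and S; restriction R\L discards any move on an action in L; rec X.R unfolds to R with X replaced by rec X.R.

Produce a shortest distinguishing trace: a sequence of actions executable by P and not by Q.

bba

P's transition system — 5 states:
  m0 = rec X. b.(b.(X + X) + b.b.X) + ((a.a.0)\{a,c,d} + a.(0 + X)\{a,b,c}) has moves --a--▸ m1, --b--▸ m2
  m1 = (0 + (rec X. b.(b.(X + X) + b.b.X) + ((a.a.0)\{a,c,d} + a.(0 + X)\{a,b,c})))\{a,b,c} has moves stopped
  m2 = b.((rec X. b.(b.(X + X) + b.b.X) + ((a.a.0)\{a,c,d} + a.(0 + X)\{a,b,c})) + (rec X. b.(b.(X + X) + b.b.X) + ((a.a.0)\{a,c,d} + a.(0 + X)\{a,b,c}))) + b.b.(rec X. b.(b.(X + X) + b.b.X) + ((a.a.0)\{a,c,d} + a.(0 + X)\{a,b,c})) has moves --b--▸ m3, --b--▸ m4
  m3 = (rec X. b.(b.(X + X) + b.b.X) + ((a.a.0)\{a,c,d} + a.(0 + X)\{a,b,c})) + (rec X. b.(b.(X + X) + b.b.X) + ((a.a.0)\{a,c,d} + a.(0 + X)\{a,b,c})) has moves --a--▸ m1, --b--▸ m2
  m4 = b.(rec X. b.(b.(X + X) + b.b.X) + ((a.a.0)\{a,c,d} + a.(0 + X)\{a,b,c})) has moves --b--▸ m0
Q's transition system — 5 states:
  n0 = rec X. b.(c.(X + X) + b.b.X) + ((a.a.0)\{a,c,d} + a.(0 + X)\{a,b,c}) has moves --a--▸ n1, --b--▸ n2
  n1 = (0 + (rec X. b.(c.(X + X) + b.b.X) + ((a.a.0)\{a,c,d} + a.(0 + X)\{a,b,c})))\{a,b,c} has moves stopped
  n2 = c.((rec X. b.(c.(X + X) + b.b.X) + ((a.a.0)\{a,c,d} + a.(0 + X)\{a,b,c})) + (rec X. b.(c.(X + X) + b.b.X) + ((a.a.0)\{a,c,d} + a.(0 + X)\{a,b,c}))) + b.b.(rec X. b.(c.(X + X) + b.b.X) + ((a.a.0)\{a,c,d} + a.(0 + X)\{a,b,c})) has moves --b--▸ n3, --c--▸ n4
  n3 = b.(rec X. b.(c.(X + X) + b.b.X) + ((a.a.0)\{a,c,d} + a.(0 + X)\{a,b,c})) has moves --b--▸ n0
  n4 = (rec X. b.(c.(X + X) + b.b.X) + ((a.a.0)\{a,c,d} + a.(0 + X)\{a,b,c})) + (rec X. b.(c.(X + X) + b.b.X) + ((a.a.0)\{a,c,d} + a.(0 + X)\{a,b,c})) has moves --a--▸ n1, --b--▸ n2
Executing bba from P (initial set {m0}):
  after b @ step 1: {m2}
  after b @ step 2: {m3, m4}
  after a @ step 3: {m1}
  P completes σ.
Executing bba from Q (initial set {n0}):
  after b @ step 1: {n2}
  after b @ step 2: {n3}
  after a @ step 3: ∅ (Q stuck)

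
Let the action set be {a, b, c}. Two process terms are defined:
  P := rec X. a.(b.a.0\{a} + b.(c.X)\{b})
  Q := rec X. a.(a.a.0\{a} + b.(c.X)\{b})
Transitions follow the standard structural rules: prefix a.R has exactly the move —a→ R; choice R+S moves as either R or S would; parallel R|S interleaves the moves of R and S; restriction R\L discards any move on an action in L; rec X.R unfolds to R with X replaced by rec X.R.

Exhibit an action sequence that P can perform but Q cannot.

LTS(P): 7 reachable states
  s0 = rec X. a.(b.a.0\{a} + b.(c.X)\{b}) | -a-> s1
  s1 = b.a.0\{a} + b.(c.(rec X. a.(b.a.0\{a} + b.(c.X)\{b})))\{b} | -b-> s2, -b-> s3
  s2 = (c.(rec X. a.(b.a.0\{a} + b.(c.X)\{b})))\{b} | -c-> s4
  s3 = a.0\{a} | -a-> s5
  s4 = (rec X. a.(b.a.0\{a} + b.(c.X)\{b}))\{b} | -a-> s6
  s5 = 0\{a} | deadlocked
  s6 = (b.a.0\{a} + b.(c.(rec X. a.(b.a.0\{a} + b.(c.X)\{b})))\{b})\{b} | deadlocked
LTS(Q): 9 reachable states
  t0 = rec X. a.(a.a.0\{a} + b.(c.X)\{b}) | -a-> t1
  t1 = a.a.0\{a} + b.(c.(rec X. a.(a.a.0\{a} + b.(c.X)\{b})))\{b} | -a-> t2, -b-> t3
  t2 = a.0\{a} | -a-> t4
  t3 = (c.(rec X. a.(a.a.0\{a} + b.(c.X)\{b})))\{b} | -c-> t5
  t4 = 0\{a} | deadlocked
  t5 = (rec X. a.(a.a.0\{a} + b.(c.X)\{b}))\{b} | -a-> t6
  t6 = (a.a.0\{a} + b.(c.(rec X. a.(a.a.0\{a} + b.(c.X)\{b})))\{b})\{b} | -a-> t7
  t7 = (a.0\{a})\{b} | -a-> t8
  t8 = 0\{a}\{b} | deadlocked
Run σ = ⟨aba⟩ on P: start {s0}
  [1] a ⇒ {s1}
  [2] b ⇒ {s2, s3}
  [3] a ⇒ {s5}
  P completes σ.
Run σ = ⟨aba⟩ on Q: start {t0}
  [1] a ⇒ {t1}
  [2] b ⇒ {t3}
  [3] a ⇒ no successor for Q

aba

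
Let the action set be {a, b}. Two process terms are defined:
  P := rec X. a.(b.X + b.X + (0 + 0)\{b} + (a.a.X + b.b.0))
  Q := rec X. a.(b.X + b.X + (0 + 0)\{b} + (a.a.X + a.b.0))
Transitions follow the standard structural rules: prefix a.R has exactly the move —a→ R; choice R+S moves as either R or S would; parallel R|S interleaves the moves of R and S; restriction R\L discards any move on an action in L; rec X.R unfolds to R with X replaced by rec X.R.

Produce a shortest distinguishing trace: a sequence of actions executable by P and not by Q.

abb

LTS(P): 5 reachable states
  s0 = rec X. a.(b.X + b.X + (0 + 0)\{b} + (a.a.X + b.b.0)) ⊢ -a-> s1
  s1 = b.(rec X. a.(b.X + b.X + (0 + 0)\{b} + (a.a.X + b.b.0))) + b.(rec X. a.(b.X + b.X + (0 + 0)\{b} + (a.a.X + b.b.0))) + (0 + 0)\{b} + (a.a.(rec X. a.(b.X + b.X + (0 + 0)\{b} + (a.a.X + b.b.0))) + b.b.0) ⊢ -a-> s2, -b-> s0, -b-> s3
  s2 = a.(rec X. a.(b.X + b.X + (0 + 0)\{b} + (a.a.X + b.b.0))) ⊢ -a-> s0
  s3 = b.0 ⊢ -b-> s4
  s4 = 0 ⊢ ·
LTS(Q): 5 reachable states
  t0 = rec X. a.(b.X + b.X + (0 + 0)\{b} + (a.a.X + a.b.0)) ⊢ -a-> t1
  t1 = b.(rec X. a.(b.X + b.X + (0 + 0)\{b} + (a.a.X + a.b.0))) + b.(rec X. a.(b.X + b.X + (0 + 0)\{b} + (a.a.X + a.b.0))) + (0 + 0)\{b} + (a.a.(rec X. a.(b.X + b.X + (0 + 0)\{b} + (a.a.X + a.b.0))) + a.b.0) ⊢ -a-> t2, -a-> t3, -b-> t0
  t2 = a.(rec X. a.(b.X + b.X + (0 + 0)\{b} + (a.a.X + a.b.0))) ⊢ -a-> t0
  t3 = b.0 ⊢ -b-> t4
  t4 = 0 ⊢ ·
Trace ⟨abb⟩ through P, begin at {s0}:
  [1] a ⇒ {s1}
  [2] b ⇒ {s0, s3}
  [3] b ⇒ {s4}
  — P admits the full trace.
Trace ⟨abb⟩ through Q, begin at {t0}:
  [1] a ⇒ {t1}
  [2] b ⇒ {t0}
  [3] b ⇒ no successor for Q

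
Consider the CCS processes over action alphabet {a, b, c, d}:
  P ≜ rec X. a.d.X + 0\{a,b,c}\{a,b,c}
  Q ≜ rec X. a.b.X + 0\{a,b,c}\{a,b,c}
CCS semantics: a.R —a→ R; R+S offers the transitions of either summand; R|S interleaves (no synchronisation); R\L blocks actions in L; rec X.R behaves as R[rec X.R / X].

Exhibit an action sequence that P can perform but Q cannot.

Reachable graph of P (2 states):
  m0 = rec X. a.d.X + 0\{a,b,c}\{a,b,c} | --a--▸ m1
  m1 = d.(rec X. a.d.X + 0\{a,b,c}\{a,b,c}) | --d--▸ m0
Reachable graph of Q (2 states):
  n0 = rec X. a.b.X + 0\{a,b,c}\{a,b,c} | --a--▸ n1
  n1 = b.(rec X. a.b.X + 0\{a,b,c}\{a,b,c}) | --b--▸ n0
Run σ = ⟨ad⟩ on P: start {m0}
  step 1 (a): {m1}
  step 2 (d): {m0}
  — P admits the full trace.
Run σ = ⟨ad⟩ on Q: start {n0}
  step 1 (a): {n1}
  step 2 (d): ∅  — Q cannot continue

ad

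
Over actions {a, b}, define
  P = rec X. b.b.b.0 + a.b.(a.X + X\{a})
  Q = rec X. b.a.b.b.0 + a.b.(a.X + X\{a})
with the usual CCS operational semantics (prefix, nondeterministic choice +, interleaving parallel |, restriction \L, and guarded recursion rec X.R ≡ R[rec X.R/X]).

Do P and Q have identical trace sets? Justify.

traces(P) ≠ traces(Q) — witness ⟨bb⟩

LTS(P): 9 reachable states
  u0 = rec X. b.b.b.0 + a.b.(a.X + X\{a}) has moves =a=> u1, =b=> u2
  u1 = b.(a.(rec X. b.b.b.0 + a.b.(a.X + X\{a})) + (rec X. b.b.b.0 + a.b.(a.X + X\{a}))\{a}) has moves =b=> u3
  u2 = b.b.0 has moves =b=> u4
  u3 = a.(rec X. b.b.b.0 + a.b.(a.X + X\{a})) + (rec X. b.b.b.0 + a.b.(a.X + X\{a}))\{a} has moves =a=> u0, =b=> u5
  u4 = b.0 has moves =b=> u6
  u5 = (b.b.0)\{a} has moves =b=> u7
  u6 = 0 has moves stopped
  u7 = (b.0)\{a} has moves =b=> u8
  u8 = 0\{a} has moves stopped
LTS(Q): 8 reachable states
  v0 = rec X. b.a.b.b.0 + a.b.(a.X + X\{a}) has moves =a=> v1, =b=> v2
  v1 = b.(a.(rec X. b.a.b.b.0 + a.b.(a.X + X\{a})) + (rec X. b.a.b.b.0 + a.b.(a.X + X\{a}))\{a}) has moves =b=> v3
  v2 = a.b.b.0 has moves =a=> v4
  v3 = a.(rec X. b.a.b.b.0 + a.b.(a.X + X\{a})) + (rec X. b.a.b.b.0 + a.b.(a.X + X\{a}))\{a} has moves =a=> v0, =b=> v5
  v4 = b.b.0 has moves =b=> v6
  v5 = (a.b.b.0)\{a} has moves stopped
  v6 = b.0 has moves =b=> v7
  v7 = 0 has moves stopped
Trace ⟨bb⟩ through P, begin at {u0}:
  step 1 (b): {u2}
  step 2 (b): {u4}
  — P admits the full trace.
Trace ⟨bb⟩ through Q, begin at {v0}:
  step 1 (b): {v2}
  step 2 (b): ∅  — Q cannot continue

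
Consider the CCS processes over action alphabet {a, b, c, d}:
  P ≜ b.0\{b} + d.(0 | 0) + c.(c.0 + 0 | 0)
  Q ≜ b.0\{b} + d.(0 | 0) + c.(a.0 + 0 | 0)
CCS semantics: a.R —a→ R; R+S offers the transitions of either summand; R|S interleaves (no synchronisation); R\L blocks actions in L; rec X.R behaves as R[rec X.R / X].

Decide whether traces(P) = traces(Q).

LTS(P): 5 reachable states
  u0 = b.0\{b} + d.(0 | 0) + c.(c.0 + 0 | 0) → —b→ u1, —c→ u2, —d→ u3
  u1 = 0\{b} → deadlocked
  u2 = c.0 + 0 | 0 → —c→ u4
  u3 = 0 | 0 → deadlocked
  u4 = 0 → deadlocked
LTS(Q): 5 reachable states
  v0 = b.0\{b} + d.(0 | 0) + c.(a.0 + 0 | 0) → —b→ v1, —c→ v2, —d→ v3
  v1 = 0\{b} → deadlocked
  v2 = a.0 + 0 | 0 → —a→ v4
  v3 = 0 | 0 → deadlocked
  v4 = 0 → deadlocked
Run σ = ⟨cc⟩ on P: start {u0}
  [1] c ⇒ {u2}
  [2] c ⇒ {u4}
  P completes σ.
Run σ = ⟨cc⟩ on Q: start {v0}
  [1] c ⇒ {v2}
  [2] c ⇒ ∅  — Q cannot continue

trace-distinct — witness ⟨cc⟩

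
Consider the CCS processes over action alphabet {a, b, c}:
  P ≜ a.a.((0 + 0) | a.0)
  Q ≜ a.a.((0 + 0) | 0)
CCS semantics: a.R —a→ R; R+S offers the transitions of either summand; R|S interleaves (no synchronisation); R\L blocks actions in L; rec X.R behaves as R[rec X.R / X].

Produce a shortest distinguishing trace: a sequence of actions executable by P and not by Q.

LTS(P): 4 reachable states
  u0 = a.a.((0 + 0) | a.0) → --a--▸ u1
  u1 = a.((0 + 0) | a.0) → --a--▸ u2
  u2 = (0 + 0) | a.0 → --a--▸ u3
  u3 = (0 + 0) | 0 → ∅
LTS(Q): 3 reachable states
  v0 = a.a.((0 + 0) | 0) → --a--▸ v1
  v1 = a.((0 + 0) | 0) → --a--▸ v2
  v2 = (0 + 0) | 0 → ∅
Executing aaa from P (initial set {u0}):
  step 1 (a): {u1}
  step 2 (a): {u2}
  step 3 (a): {u3}
  P completes σ.
Executing aaa from Q (initial set {v0}):
  step 1 (a): {v1}
  step 2 (a): {v2}
  step 3 (a): ∅  — Q cannot continue

aaa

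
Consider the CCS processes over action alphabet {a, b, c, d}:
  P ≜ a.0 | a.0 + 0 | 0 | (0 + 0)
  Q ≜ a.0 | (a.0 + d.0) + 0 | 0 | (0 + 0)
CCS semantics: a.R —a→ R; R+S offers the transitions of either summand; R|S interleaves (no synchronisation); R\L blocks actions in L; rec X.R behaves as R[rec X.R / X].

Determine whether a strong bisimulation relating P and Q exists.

not bisimilar

LTS(P): 4 reachable states
  s0 = a.0 | a.0 + 0 | 0 | (0 + 0) has moves =a=> s1, =a=> s2
  s1 = 0 | a.0 has moves =a=> s3
  s2 = a.0 | 0 has moves =a=> s3
  s3 = 0 | 0 has moves ·
LTS(Q): 4 reachable states
  t0 = a.0 | (a.0 + d.0) + 0 | 0 | (0 + 0) has moves =a=> t1, =a=> t2, =d=> t2
  t1 = 0 | (a.0 + d.0) has moves =a=> t3, =d=> t3
  t2 = a.0 | 0 has moves =a=> t3
  t3 = 0 | 0 has moves ·
Partition-refinement fixed point:
  B0 = {s0}
  B1 = {s1, s2, t2}
  B2 = {s3, t3}
  B3 = {t0}
  B4 = {t1}
s0 ∈ B0, t0 ∈ B3 → different blocks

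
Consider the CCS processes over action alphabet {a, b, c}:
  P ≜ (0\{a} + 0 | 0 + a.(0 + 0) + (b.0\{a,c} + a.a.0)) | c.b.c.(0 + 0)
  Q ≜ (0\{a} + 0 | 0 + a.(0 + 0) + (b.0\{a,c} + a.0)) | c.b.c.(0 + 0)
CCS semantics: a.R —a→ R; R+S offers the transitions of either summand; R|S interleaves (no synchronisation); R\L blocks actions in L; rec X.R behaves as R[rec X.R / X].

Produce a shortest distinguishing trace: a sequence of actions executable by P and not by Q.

LTS(P): 20 reachable states
  m0 = (0\{a} + 0 | 0 + a.(0 + 0) + (b.0\{a,c} + a.a.0)) | c.b.c.(0 + 0) :: ··a··> m1, ··a··> m2, ··b··> m3, ··c··> m4
  m1 = (0 + 0) | c.b.c.(0 + 0) :: ··c··> m5
  m2 = a.0 | c.b.c.(0 + 0) :: ··a··> m6, ··c··> m7
  m3 = 0\{a,c} | c.b.c.(0 + 0) :: ··c··> m8
  m4 = (0\{a} + 0 | 0 + a.(0 + 0) + (b.0\{a,c} + a.a.0)) | b.c.(0 + 0) :: ··a··> m5, ··a··> m7, ··b··> m8, ··b··> m9
  m5 = (0 + 0) | b.c.(0 + 0) :: ··b··> m10
  m6 = 0 | c.b.c.(0 + 0) :: ··c··> m11
  m7 = a.0 | b.c.(0 + 0) :: ··a··> m11, ··b··> m12
  m8 = 0\{a,c} | b.c.(0 + 0) :: ··b··> m13
  m9 = (0\{a} + 0 | 0 + a.(0 + 0) + (b.0\{a,c} + a.a.0)) | c.(0 + 0) :: ··a··> m10, ··a··> m12, ··b··> m13, ··c··> m14
  m10 = (0 + 0) | c.(0 + 0) :: ··c··> m15
  m11 = 0 | b.c.(0 + 0) :: ··b··> m16
  m12 = a.0 | c.(0 + 0) :: ··a··> m16, ··c··> m17
  m13 = 0\{a,c} | c.(0 + 0) :: ··c··> m18
  m14 = (0\{a} + 0 | 0 + a.(0 + 0) + (b.0\{a,c} + a.a.0)) | (0 + 0) :: ··a··> m15, ··a··> m17, ··b··> m18
  m15 = (0 + 0) | (0 + 0) :: ·
  m16 = 0 | c.(0 + 0) :: ··c··> m19
  m17 = a.0 | (0 + 0) :: ··a··> m19
  m18 = 0\{a,c} | (0 + 0) :: ·
  m19 = 0 | (0 + 0) :: ·
LTS(Q): 16 reachable states
  n0 = (0\{a} + 0 | 0 + a.(0 + 0) + (b.0\{a,c} + a.0)) | c.b.c.(0 + 0) :: ··a··> n1, ··a··> n2, ··b··> n3, ··c··> n4
  n1 = (0 + 0) | c.b.c.(0 + 0) :: ··c··> n5
  n2 = 0 | c.b.c.(0 + 0) :: ··c··> n6
  n3 = 0\{a,c} | c.b.c.(0 + 0) :: ··c··> n7
  n4 = (0\{a} + 0 | 0 + a.(0 + 0) + (b.0\{a,c} + a.0)) | b.c.(0 + 0) :: ··a··> n5, ··a··> n6, ··b··> n7, ··b··> n8
  n5 = (0 + 0) | b.c.(0 + 0) :: ··b··> n9
  n6 = 0 | b.c.(0 + 0) :: ··b··> n10
  n7 = 0\{a,c} | b.c.(0 + 0) :: ··b··> n11
  n8 = (0\{a} + 0 | 0 + a.(0 + 0) + (b.0\{a,c} + a.0)) | c.(0 + 0) :: ··a··> n10, ··a··> n9, ··b··> n11, ··c··> n12
  n9 = (0 + 0) | c.(0 + 0) :: ··c··> n13
  n10 = 0 | c.(0 + 0) :: ··c··> n14
  n11 = 0\{a,c} | c.(0 + 0) :: ··c··> n15
  n12 = (0\{a} + 0 | 0 + a.(0 + 0) + (b.0\{a,c} + a.0)) | (0 + 0) :: ··a··> n13, ··a··> n14, ··b··> n15
  n13 = (0 + 0) | (0 + 0) :: ·
  n14 = 0 | (0 + 0) :: ·
  n15 = 0\{a,c} | (0 + 0) :: ·
Trace ⟨aa⟩ through P, begin at {m0}:
  [1] a ⇒ {m1, m2}
  [2] a ⇒ {m6}
  P completes σ.
Trace ⟨aa⟩ through Q, begin at {n0}:
  [1] a ⇒ {n1, n2}
  [2] a ⇒ ∅  — Q cannot continue

aa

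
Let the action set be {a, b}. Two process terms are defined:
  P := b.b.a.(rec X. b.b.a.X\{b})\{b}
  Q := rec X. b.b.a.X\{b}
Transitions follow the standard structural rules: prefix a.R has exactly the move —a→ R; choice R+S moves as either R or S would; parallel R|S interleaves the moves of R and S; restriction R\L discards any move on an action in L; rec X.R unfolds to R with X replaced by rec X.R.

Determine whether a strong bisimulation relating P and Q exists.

P ~ Q

LTS(P): 4 reachable states
  u0 = b.b.a.(rec X. b.b.a.X\{b})\{b} → --b--▸ u1
  u1 = b.a.(rec X. b.b.a.X\{b})\{b} → --b--▸ u2
  u2 = a.(rec X. b.b.a.X\{b})\{b} → --a--▸ u3
  u3 = (rec X. b.b.a.X\{b})\{b} → stopped
LTS(Q): 4 reachable states
  v0 = rec X. b.b.a.X\{b} → --b--▸ v1
  v1 = b.a.(rec X. b.b.a.X\{b})\{b} → --b--▸ v2
  v2 = a.(rec X. b.b.a.X\{b})\{b} → --a--▸ v3
  v3 = (rec X. b.b.a.X\{b})\{b} → stopped
Bisimilarity quotient blocks:
  B0 = {u0, v0}
  B1 = {u1, v1}
  B2 = {u2, v2}
  B3 = {u3, v3}
u0 ∈ B0, v0 ∈ B0 → same block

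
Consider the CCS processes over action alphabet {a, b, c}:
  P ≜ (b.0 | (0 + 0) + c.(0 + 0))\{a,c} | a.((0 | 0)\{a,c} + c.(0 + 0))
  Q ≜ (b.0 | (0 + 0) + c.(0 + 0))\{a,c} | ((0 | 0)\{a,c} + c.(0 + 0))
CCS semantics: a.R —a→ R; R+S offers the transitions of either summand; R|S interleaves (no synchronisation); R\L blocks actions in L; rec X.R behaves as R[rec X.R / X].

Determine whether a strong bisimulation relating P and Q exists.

LTS(P): 6 reachable states
  u0 = (b.0 | (0 + 0) + c.(0 + 0))\{a,c} | a.((0 | 0)\{a,c} + c.(0 + 0)) has moves =a=> u1, =b=> u2
  u1 = (b.0 | (0 + 0) + c.(0 + 0))\{a,c} | ((0 | 0)\{a,c} + c.(0 + 0)) has moves =b=> u3, =c=> u4
  u2 = (0 | (0 + 0))\{a,c} | a.((0 | 0)\{a,c} + c.(0 + 0)) has moves =a=> u3
  u3 = (0 | (0 + 0))\{a,c} | ((0 | 0)\{a,c} + c.(0 + 0)) has moves =c=> u5
  u4 = (b.0 | (0 + 0) + c.(0 + 0))\{a,c} | (0 + 0) has moves =b=> u5
  u5 = (0 | (0 + 0))\{a,c} | (0 + 0) has moves (no moves)
LTS(Q): 4 reachable states
  v0 = (b.0 | (0 + 0) + c.(0 + 0))\{a,c} | ((0 | 0)\{a,c} + c.(0 + 0)) has moves =b=> v1, =c=> v2
  v1 = (0 | (0 + 0))\{a,c} | ((0 | 0)\{a,c} + c.(0 + 0)) has moves =c=> v3
  v2 = (b.0 | (0 + 0) + c.(0 + 0))\{a,c} | (0 + 0) has moves =b=> v3
  v3 = (0 | (0 + 0))\{a,c} | (0 + 0) has moves (no moves)
Coarsest stable partition (strong bisimilarity classes):
  B0 = {u0}
  B1 = {u2}
  B2 = {u3, v1}
  B3 = {u5, v3}
  B4 = {u1, v0}
  B5 = {u4, v2}
u0 ∈ B0, v0 ∈ B4 → different blocks

NO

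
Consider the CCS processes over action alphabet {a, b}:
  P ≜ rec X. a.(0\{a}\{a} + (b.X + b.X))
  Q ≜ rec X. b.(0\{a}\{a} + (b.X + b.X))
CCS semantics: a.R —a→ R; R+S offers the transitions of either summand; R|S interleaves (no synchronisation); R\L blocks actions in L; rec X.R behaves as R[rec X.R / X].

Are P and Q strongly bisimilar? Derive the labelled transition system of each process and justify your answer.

LTS(P): 2 reachable states
  u0 = rec X. a.(0\{a}\{a} + (b.X + b.X)) :: --a--▸ u1
  u1 = 0\{a}\{a} + (b.(rec X. a.(0\{a}\{a} + (b.X + b.X))) + b.(rec X. a.(0\{a}\{a} + (b.X + b.X)))) :: --b--▸ u0
LTS(Q): 2 reachable states
  v0 = rec X. b.(0\{a}\{a} + (b.X + b.X)) :: --b--▸ v1
  v1 = 0\{a}\{a} + (b.(rec X. b.(0\{a}\{a} + (b.X + b.X))) + b.(rec X. b.(0\{a}\{a} + (b.X + b.X)))) :: --b--▸ v0
Coarsest stable partition (strong bisimilarity classes):
  B0 = {u0}
  B1 = {u1}
  B2 = {v0, v1}
u0 ∈ B0, v0 ∈ B2 → different blocks

P ≁ Q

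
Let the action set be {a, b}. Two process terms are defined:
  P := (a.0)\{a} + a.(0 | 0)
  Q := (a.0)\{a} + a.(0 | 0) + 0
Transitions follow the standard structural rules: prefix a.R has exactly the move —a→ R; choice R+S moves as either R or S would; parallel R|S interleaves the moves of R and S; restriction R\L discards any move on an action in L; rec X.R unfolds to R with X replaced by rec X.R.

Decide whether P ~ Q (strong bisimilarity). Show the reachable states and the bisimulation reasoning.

P's transition system — 2 states:
  m0 = (a.0)\{a} + a.(0 | 0) has moves --a--▸ m1
  m1 = 0 | 0 has moves ∅
Q's transition system — 2 states:
  n0 = (a.0)\{a} + a.(0 | 0) + 0 has moves --a--▸ n1
  n1 = 0 | 0 has moves ∅
Partition-refinement fixed point:
  B0 = {m0, n0}
  B1 = {m1, n1}
m0 ∈ B0, n0 ∈ B0 → same block

P ~ Q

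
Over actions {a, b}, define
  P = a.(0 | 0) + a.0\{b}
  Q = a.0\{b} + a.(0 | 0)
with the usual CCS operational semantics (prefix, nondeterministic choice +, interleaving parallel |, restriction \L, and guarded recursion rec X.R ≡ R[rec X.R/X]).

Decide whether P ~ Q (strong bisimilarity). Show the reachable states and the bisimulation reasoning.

LTS(P): 3 reachable states
  m0 = a.(0 | 0) + a.0\{b} → -a-> m1, -a-> m2
  m1 = 0 | 0 → (no moves)
  m2 = 0\{b} → (no moves)
LTS(Q): 3 reachable states
  n0 = a.0\{b} + a.(0 | 0) → -a-> n1, -a-> n2
  n1 = 0 | 0 → (no moves)
  n2 = 0\{b} → (no moves)
Partition-refinement fixed point:
  B0 = {m0, n0}
  B1 = {m1, m2, n1, n2}
m0 ∈ B0, n0 ∈ B0 → same block

YES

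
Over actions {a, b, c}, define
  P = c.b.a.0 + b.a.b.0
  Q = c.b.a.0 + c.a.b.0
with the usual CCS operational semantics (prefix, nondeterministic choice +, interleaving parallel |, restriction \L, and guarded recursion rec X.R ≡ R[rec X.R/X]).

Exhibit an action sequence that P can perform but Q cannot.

b

Reachable graph of P (6 states):
  m0 = c.b.a.0 + b.a.b.0 ⊢ ··b··> m1, ··c··> m2
  m1 = a.b.0 ⊢ ··a··> m3
  m2 = b.a.0 ⊢ ··b··> m4
  m3 = b.0 ⊢ ··b··> m5
  m4 = a.0 ⊢ ··a··> m5
  m5 = 0 ⊢ (no moves)
Reachable graph of Q (6 states):
  n0 = c.b.a.0 + c.a.b.0 ⊢ ··c··> n1, ··c··> n2
  n1 = a.b.0 ⊢ ··a··> n3
  n2 = b.a.0 ⊢ ··b··> n4
  n3 = b.0 ⊢ ··b··> n5
  n4 = a.0 ⊢ ··a··> n5
  n5 = 0 ⊢ (no moves)
Executing b from P (initial set {m0}):
  after b @ step 1: {m1}
  P completes σ.
Executing b from Q (initial set {n0}):
  after b @ step 1: no successor for Q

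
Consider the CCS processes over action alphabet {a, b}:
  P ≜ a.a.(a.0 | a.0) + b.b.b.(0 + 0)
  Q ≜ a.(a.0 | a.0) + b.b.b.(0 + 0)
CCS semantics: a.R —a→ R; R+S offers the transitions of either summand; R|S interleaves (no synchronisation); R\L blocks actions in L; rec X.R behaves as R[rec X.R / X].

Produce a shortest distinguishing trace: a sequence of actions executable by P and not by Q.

aaaa

LTS(P): 9 reachable states
  p0 = a.a.(a.0 | a.0) + b.b.b.(0 + 0) ⊢ —a→ p1, —b→ p2
  p1 = a.(a.0 | a.0) ⊢ —a→ p3
  p2 = b.b.(0 + 0) ⊢ —b→ p4
  p3 = a.0 | a.0 ⊢ —a→ p5, —a→ p6
  p4 = b.(0 + 0) ⊢ —b→ p7
  p5 = 0 | a.0 ⊢ —a→ p8
  p6 = a.0 | 0 ⊢ —a→ p8
  p7 = 0 + 0 ⊢ (no moves)
  p8 = 0 | 0 ⊢ (no moves)
LTS(Q): 8 reachable states
  q0 = a.(a.0 | a.0) + b.b.b.(0 + 0) ⊢ —a→ q1, —b→ q2
  q1 = a.0 | a.0 ⊢ —a→ q3, —a→ q4
  q2 = b.b.(0 + 0) ⊢ —b→ q5
  q3 = 0 | a.0 ⊢ —a→ q6
  q4 = a.0 | 0 ⊢ —a→ q6
  q5 = b.(0 + 0) ⊢ —b→ q7
  q6 = 0 | 0 ⊢ (no moves)
  q7 = 0 + 0 ⊢ (no moves)
Executing aaaa from P (initial set {p0}):
  step 1 (a): {p1}
  step 2 (a): {p3}
  step 3 (a): {p5, p6}
  step 4 (a): {p8}
  P completes σ.
Executing aaaa from Q (initial set {q0}):
  step 1 (a): {q1}
  step 2 (a): {q3, q4}
  step 3 (a): {q6}
  step 4 (a): ∅ (Q stuck)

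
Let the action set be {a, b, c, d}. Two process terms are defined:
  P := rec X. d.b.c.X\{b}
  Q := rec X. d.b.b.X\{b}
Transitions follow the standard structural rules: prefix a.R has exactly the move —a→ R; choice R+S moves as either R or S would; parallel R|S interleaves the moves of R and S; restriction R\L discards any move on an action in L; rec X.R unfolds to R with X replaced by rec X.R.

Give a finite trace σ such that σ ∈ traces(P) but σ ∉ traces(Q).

dbc

P's transition system — 5 states:
  u0 = rec X. d.b.c.X\{b} → ··d··> u1
  u1 = b.c.(rec X. d.b.c.X\{b})\{b} → ··b··> u2
  u2 = c.(rec X. d.b.c.X\{b})\{b} → ··c··> u3
  u3 = (rec X. d.b.c.X\{b})\{b} → ··d··> u4
  u4 = (b.c.(rec X. d.b.c.X\{b})\{b})\{b} → stopped
Q's transition system — 5 states:
  v0 = rec X. d.b.b.X\{b} → ··d··> v1
  v1 = b.b.(rec X. d.b.b.X\{b})\{b} → ··b··> v2
  v2 = b.(rec X. d.b.b.X\{b})\{b} → ··b··> v3
  v3 = (rec X. d.b.b.X\{b})\{b} → ··d··> v4
  v4 = (b.b.(rec X. d.b.b.X\{b})\{b})\{b} → stopped
Trace ⟨dbc⟩ through P, begin at {u0}:
  step 1 (d): {u1}
  step 2 (b): {u2}
  step 3 (c): {u3}
  — P admits the full trace.
Trace ⟨dbc⟩ through Q, begin at {v0}:
  step 1 (d): {v1}
  step 2 (b): {v2}
  step 3 (c): no successor for Q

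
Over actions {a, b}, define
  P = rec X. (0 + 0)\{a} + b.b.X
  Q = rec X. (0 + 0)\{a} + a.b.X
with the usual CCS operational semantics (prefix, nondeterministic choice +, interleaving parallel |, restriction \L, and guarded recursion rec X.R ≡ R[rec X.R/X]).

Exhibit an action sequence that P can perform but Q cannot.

LTS(P): 2 reachable states
  s0 = rec X. (0 + 0)\{a} + b.b.X has moves ··b··> s1
  s1 = b.(rec X. (0 + 0)\{a} + b.b.X) has moves ··b··> s0
LTS(Q): 2 reachable states
  t0 = rec X. (0 + 0)\{a} + a.b.X has moves ··a··> t1
  t1 = b.(rec X. (0 + 0)\{a} + a.b.X) has moves ··b··> t0
Run σ = ⟨b⟩ on P: start {s0}
  step 1 (b): {s1}
  ✓ P
Run σ = ⟨b⟩ on Q: start {t0}
  step 1 (b): ∅ (Q stuck)

b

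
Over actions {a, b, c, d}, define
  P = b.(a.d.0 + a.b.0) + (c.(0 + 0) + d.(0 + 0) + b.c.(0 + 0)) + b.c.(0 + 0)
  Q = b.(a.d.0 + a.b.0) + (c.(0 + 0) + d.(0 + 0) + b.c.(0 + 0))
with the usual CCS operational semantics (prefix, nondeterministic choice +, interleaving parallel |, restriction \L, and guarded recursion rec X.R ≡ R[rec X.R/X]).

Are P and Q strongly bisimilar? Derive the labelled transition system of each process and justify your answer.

P ~ Q

LTS(P): 7 reachable states
  u0 = b.(a.d.0 + a.b.0) + (c.(0 + 0) + d.(0 + 0) + b.c.(0 + 0)) + b.c.(0 + 0) has moves -b-> u1, -b-> u2, -c-> u3, -d-> u3
  u1 = a.d.0 + a.b.0 has moves -a-> u4, -a-> u5
  u2 = c.(0 + 0) has moves -c-> u3
  u3 = 0 + 0 has moves ·
  u4 = b.0 has moves -b-> u6
  u5 = d.0 has moves -d-> u6
  u6 = 0 has moves ·
LTS(Q): 7 reachable states
  v0 = b.(a.d.0 + a.b.0) + (c.(0 + 0) + d.(0 + 0) + b.c.(0 + 0)) has moves -b-> v1, -b-> v2, -c-> v3, -d-> v3
  v1 = a.d.0 + a.b.0 has moves -a-> v4, -a-> v5
  v2 = c.(0 + 0) has moves -c-> v3
  v3 = 0 + 0 has moves ·
  v4 = b.0 has moves -b-> v6
  v5 = d.0 has moves -d-> v6
  v6 = 0 has moves ·
Coarsest stable partition (strong bisimilarity classes):
  B0 = {u0, v0}
  B1 = {u1, v1}
  B2 = {u4, v4}
  B3 = {u3, u6, v3, v6}
  B4 = {u5, v5}
  B5 = {u2, v2}
u0 ∈ B0, v0 ∈ B0 → same block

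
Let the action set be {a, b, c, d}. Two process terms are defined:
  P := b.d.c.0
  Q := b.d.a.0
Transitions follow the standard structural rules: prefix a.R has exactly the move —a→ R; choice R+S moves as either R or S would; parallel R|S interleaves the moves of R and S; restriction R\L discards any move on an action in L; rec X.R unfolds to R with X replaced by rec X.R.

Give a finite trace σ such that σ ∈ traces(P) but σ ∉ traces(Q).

Reachable graph of P (4 states):
  u0 = b.d.c.0 has moves --b--▸ u1
  u1 = d.c.0 has moves --d--▸ u2
  u2 = c.0 has moves --c--▸ u3
  u3 = 0 has moves stopped
Reachable graph of Q (4 states):
  v0 = b.d.a.0 has moves --b--▸ v1
  v1 = d.a.0 has moves --d--▸ v2
  v2 = a.0 has moves --a--▸ v3
  v3 = 0 has moves stopped
Trace ⟨bdc⟩ through P, begin at {u0}:
  step 1 (b): {u1}
  step 2 (d): {u2}
  step 3 (c): {u3}
  P completes σ.
Trace ⟨bdc⟩ through Q, begin at {v0}:
  step 1 (b): {v1}
  step 2 (d): {v2}
  step 3 (c): no successor for Q

bdc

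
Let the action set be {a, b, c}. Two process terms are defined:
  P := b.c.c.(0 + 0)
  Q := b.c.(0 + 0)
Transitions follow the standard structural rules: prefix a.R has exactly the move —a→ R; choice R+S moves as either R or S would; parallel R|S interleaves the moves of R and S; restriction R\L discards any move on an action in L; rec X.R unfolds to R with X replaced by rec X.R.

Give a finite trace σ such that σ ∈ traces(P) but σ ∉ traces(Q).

bcc

Reachable graph of P (4 states):
  p0 = b.c.c.(0 + 0) → -b-> p1
  p1 = c.c.(0 + 0) → -c-> p2
  p2 = c.(0 + 0) → -c-> p3
  p3 = 0 + 0 → deadlocked
Reachable graph of Q (3 states):
  q0 = b.c.(0 + 0) → -b-> q1
  q1 = c.(0 + 0) → -c-> q2
  q2 = 0 + 0 → deadlocked
Run σ = ⟨bcc⟩ on P: start {p0}
  [1] b ⇒ {p1}
  [2] c ⇒ {p2}
  [3] c ⇒ {p3}
  — P admits the full trace.
Run σ = ⟨bcc⟩ on Q: start {q0}
  [1] b ⇒ {q1}
  [2] c ⇒ {q2}
  [3] c ⇒ ∅  — Q cannot continue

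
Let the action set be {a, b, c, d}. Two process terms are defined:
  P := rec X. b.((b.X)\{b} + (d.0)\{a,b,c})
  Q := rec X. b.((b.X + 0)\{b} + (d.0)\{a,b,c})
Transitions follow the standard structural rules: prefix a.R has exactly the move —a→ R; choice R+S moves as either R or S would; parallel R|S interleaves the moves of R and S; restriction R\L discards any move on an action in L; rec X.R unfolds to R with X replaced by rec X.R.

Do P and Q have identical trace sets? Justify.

trace-equivalent

Reachable graph of P (3 states):
  p0 = rec X. b.((b.X)\{b} + (d.0)\{a,b,c}) | -b-> p1
  p1 = (b.(rec X. b.((b.X)\{b} + (d.0)\{a,b,c})))\{b} + (d.0)\{a,b,c} | -d-> p2
  p2 = 0\{a,b,c} | stopped
Reachable graph of Q (3 states):
  q0 = rec X. b.((b.X + 0)\{b} + (d.0)\{a,b,c}) | -b-> q1
  q1 = (b.(rec X. b.((b.X + 0)\{b} + (d.0)\{a,b,c})) + 0)\{b} + (d.0)\{a,b,c} | -d-> q2
  q2 = 0\{a,b,c} | stopped
Partition-refinement fixed point:
  B0 = {p0, q0}
  B1 = {p1, q1}
  B2 = {p2, q2}
p0 ∈ B0, q0 ∈ B0 → same block
Bisimilar ⇒ trace-equivalent.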